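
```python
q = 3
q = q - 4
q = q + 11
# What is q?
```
Trace:
  q=3
  q=-1
  q=10

Final answer: 10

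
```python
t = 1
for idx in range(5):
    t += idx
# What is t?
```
Trace:
  t=1
  t=1, idx=0
  t=2, idx=1
  t=4, idx=2
  t=7, idx=3
  t=11, idx=4

Final answer: 11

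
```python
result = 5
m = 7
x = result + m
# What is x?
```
Trace:
  result=5
  result=5, m=7
  result=5, m=7, x=12

Final answer: 12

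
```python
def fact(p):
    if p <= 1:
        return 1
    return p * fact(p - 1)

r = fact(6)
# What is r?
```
Call trace:
fact(p=6)
  fact(p=5)
    fact(p=4)
      fact(p=3)
        fact(p=2)
          fact(p=1)
          -> return 1
        -> return 2
      -> return 6
    -> return 24
  -> return 120
-> return 720

Final answer: 720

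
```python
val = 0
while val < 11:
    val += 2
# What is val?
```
Trace:
  val=0
  val=2
  val=4
  val=6
  val=8
  val=10
  val=12

Final answer: 12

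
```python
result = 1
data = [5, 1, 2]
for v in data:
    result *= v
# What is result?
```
Trace:
  result=1
  result=5, v=5
  result=5, v=1
  result=10, v=2

Final answer: 10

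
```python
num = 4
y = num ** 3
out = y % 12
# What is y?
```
Trace:
  num=4
  num=4, y=64
  num=4, y=64, out=4

Final answer: 64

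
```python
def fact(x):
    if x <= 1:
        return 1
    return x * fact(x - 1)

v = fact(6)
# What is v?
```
Call trace:
fact(x=6)
  fact(x=5)
    fact(x=4)
      fact(x=3)
        fact(x=2)
          fact(x=1)
          -> return 1
        -> return 2
      -> return 6
    -> return 24
  -> return 120
-> return 720

Final answer: 720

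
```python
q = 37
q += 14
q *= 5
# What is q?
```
Trace:
  q=37
  q=51
  q=255

Final answer: 255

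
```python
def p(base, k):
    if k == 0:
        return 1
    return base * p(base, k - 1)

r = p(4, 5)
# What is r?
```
Call trace:
p(base=4, k=5)
  p(base=4, k=4)
    p(base=4, k=3)
      p(base=4, k=2)
        p(base=4, k=1)
          p(base=4, k=0)
          -> return 1
        -> return 4
      -> return 16
    -> return 64
  -> return 256
-> return 1024

Final answer: 1024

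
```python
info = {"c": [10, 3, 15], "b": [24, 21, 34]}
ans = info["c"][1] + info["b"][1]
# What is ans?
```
Trace:
  info={'c': [10, 3, 15], 'b': [24, 21, 34]}
  info={'c': [10, 3, 15], 'b': [24, 21, 34]}, ans=24

Final answer: 24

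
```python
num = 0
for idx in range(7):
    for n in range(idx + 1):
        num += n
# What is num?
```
Trace:
  num=0
  num=0, idx=0, n=0
  num=0, idx=1, n=0
  num=1, idx=1, n=1
  num=1, idx=2, n=0
  num=2, idx=2, n=1
  num=4, idx=2, n=2
  num=4, idx=3, n=0
  num=5, idx=3, n=1
  num=7, idx=3, n=2
  num=10, idx=3, n=3
  num=10, idx=4, n=0
  num=11, idx=4, n=1
  num=13, idx=4, n=2
  num=16, idx=4, n=3
  num=20, idx=4, n=4
  num=20, idx=5, n=0
  num=21, idx=5, n=1
  num=23, idx=5, n=2
  num=26, idx=5, n=3
  num=30, idx=5, n=4
  num=35, idx=5, n=5
  num=35, idx=6, n=0
  num=36, idx=6, n=1
  num=38, idx=6, n=2
  num=41, idx=6, n=3
  num=45, idx=6, n=4
  num=50, idx=6, n=5
  num=56, idx=6, n=6

Final answer: 56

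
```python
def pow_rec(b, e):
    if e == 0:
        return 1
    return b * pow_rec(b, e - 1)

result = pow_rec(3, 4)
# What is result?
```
Call trace:
pow_rec(b=3, e=4)
  pow_rec(b=3, e=3)
    pow_rec(b=3, e=2)
      pow_rec(b=3, e=1)
        pow_rec(b=3, e=0)
        -> return 1
      -> return 3
    -> return 9
  -> return 27
-> return 81

Final answer: 81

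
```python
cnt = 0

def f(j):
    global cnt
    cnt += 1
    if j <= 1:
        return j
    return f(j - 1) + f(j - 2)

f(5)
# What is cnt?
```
Call trace (a repeated sub-call is expanded the first time; later identical calls just restate its return value):
f(j=5)
  f(j=4)
    f(j=3)
      f(j=2)
        f(j=1)
        -> return 1
        f(j=0)
        -> return 0
      -> return 1
      f(j=1)
      -> return 1
    -> return 2
    f(j=2) -> return 1  (same call as traced above)
  -> return 3
  f(j=3) -> return 2  (same call as traced above)
-> return 5

cnt is incremented once per call, so count the calls in each subtree. Let C(j) = number of calls made by f(j).
C(0) = C(1) = 1 (base case, no recursion); C(j) = 1 + C(j - 1) + C(j - 2) otherwise.
C(2) = 1 + C(1) + C(0) = 1 + 1 + 1 = 3
C(3) = 1 + C(2) + C(1) = 1 + 3 + 1 = 5
C(4) = 1 + C(3) + C(2) = 1 + 5 + 3 = 9
C(5) = 1 + C(4) + C(3) = 1 + 9 + 5 = 15
cnt = C(5) = 15

Final answer: 15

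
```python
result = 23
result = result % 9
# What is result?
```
Trace:
  result=23
  result=5

Final answer: 5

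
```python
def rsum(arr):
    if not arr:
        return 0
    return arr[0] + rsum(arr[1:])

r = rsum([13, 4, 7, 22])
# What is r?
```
Call trace:
rsum(arr=[13, 4, 7, 22])
  rsum(arr=[4, 7, 22])
    rsum(arr=[7, 22])
      rsum(arr=[22])
        rsum(arr=[])
        -> return 0
      -> return 22
    -> return 29
  -> return 33
-> return 46

Final answer: 46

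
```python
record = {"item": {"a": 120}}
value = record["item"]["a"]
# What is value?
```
Trace:
  record={'item': {'a': 120}}
  record={'item': {'a': 120}}, value=120

Final answer: 120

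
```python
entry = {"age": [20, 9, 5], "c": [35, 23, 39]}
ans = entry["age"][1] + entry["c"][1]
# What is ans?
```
Trace:
  entry={'age': [20, 9, 5], 'c': [35, 23, 39]}
  entry={'age': [20, 9, 5], 'c': [35, 23, 39]}, ans=32

Final answer: 32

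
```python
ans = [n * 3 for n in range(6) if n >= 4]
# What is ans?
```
Trace:
  n=0
  n=1
  n=2
  n=3
  n=4
  n=5
  ans=[12, 15]

Final answer: [12, 15]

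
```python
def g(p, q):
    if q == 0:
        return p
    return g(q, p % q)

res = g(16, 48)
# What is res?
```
Call trace:
g(p=16, q=48)
  g(p=48, q=16)
    g(p=16, q=0)
    -> return 16
  -> return 16
-> return 16

Final answer: 16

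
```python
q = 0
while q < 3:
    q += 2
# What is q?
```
Trace:
  q=0
  q=2
  q=4

Final answer: 4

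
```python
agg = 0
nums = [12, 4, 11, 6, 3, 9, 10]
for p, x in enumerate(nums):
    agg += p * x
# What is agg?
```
Trace:
  agg=0
  agg=0, p=0, x=12
  agg=4, p=1, x=4
  agg=26, p=2, x=11
  agg=44, p=3, x=6
  agg=56, p=4, x=3
  agg=101, p=5, x=9
  agg=161, p=6, x=10

Final answer: 161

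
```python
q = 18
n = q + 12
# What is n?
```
Trace:
  q=18
  q=18, n=30

Final answer: 30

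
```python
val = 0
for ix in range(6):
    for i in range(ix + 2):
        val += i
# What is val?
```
Trace:
  val=0
  val=0, ix=0, i=0
  val=1, ix=0, i=1
  val=1, ix=1, i=0
  val=2, ix=1, i=1
  val=4, ix=1, i=2
  val=4, ix=2, i=0
  val=5, ix=2, i=1
  val=7, ix=2, i=2
  val=10, ix=2, i=3
  val=10, ix=3, i=0
  val=11, ix=3, i=1
  val=13, ix=3, i=2
  val=16, ix=3, i=3
  val=20, ix=3, i=4
  val=20, ix=4, i=0
  val=21, ix=4, i=1
  val=23, ix=4, i=2
  val=26, ix=4, i=3
  val=30, ix=4, i=4
  val=35, ix=4, i=5
  val=35, ix=5, i=0
  val=36, ix=5, i=1
  val=38, ix=5, i=2
  val=41, ix=5, i=3
  val=45, ix=5, i=4
  val=50, ix=5, i=5
  val=56, ix=5, i=6

Final answer: 56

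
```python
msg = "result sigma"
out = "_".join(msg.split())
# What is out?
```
Trace:
  msg='result sigma'
  msg='result sigma', out='result_sigma'

Final answer: 'result_sigma'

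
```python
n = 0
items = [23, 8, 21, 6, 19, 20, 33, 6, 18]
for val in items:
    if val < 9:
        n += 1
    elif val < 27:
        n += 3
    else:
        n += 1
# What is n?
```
Trace:
  n=0
  n=3, val=23
  n=4, val=8
  n=7, val=21
  n=8, val=6
  n=11, val=19
  n=14, val=20
  n=15, val=33
  n=16, val=6
  n=19, val=18

Final answer: 19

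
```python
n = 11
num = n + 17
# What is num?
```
Trace:
  n=11
  n=11, num=28

Final answer: 28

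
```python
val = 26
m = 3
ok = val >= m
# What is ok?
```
Trace:
  val=26
  val=26, m=3
  val=26, m=3, ok=True

Final answer: True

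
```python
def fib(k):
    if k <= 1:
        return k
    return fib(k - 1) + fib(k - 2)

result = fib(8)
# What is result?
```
Call trace (a repeated sub-call is expanded the first time; later identical calls just restate its return value):
fib(k=8)
  fib(k=7)
    fib(k=6)
      fib(k=5)
        fib(k=4)
          fib(k=3)
            fib(k=2)
              fib(k=1)
              -> return 1
              fib(k=0)
              -> return 0
            -> return 1
            fib(k=1)
            -> return 1
          -> return 2
          fib(k=2) -> return 1  (same call as traced above)
        -> return 3
        fib(k=3) -> return 2  (same call as traced above)
      -> return 5
      fib(k=4) -> return 3  (same call as traced above)
    -> return 8
    fib(k=5) -> return 5  (same call as traced above)
  -> return 13
  fib(k=6) -> return 8  (same call as traced above)
-> return 21

Final answer: 21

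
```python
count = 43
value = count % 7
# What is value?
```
Trace:
  count=43
  count=43, value=1

Final answer: 1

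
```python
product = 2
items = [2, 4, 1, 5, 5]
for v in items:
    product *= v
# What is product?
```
Trace:
  product=2
  product=4, v=2
  product=16, v=4
  product=16, v=1
  product=80, v=5
  product=400, v=5

Final answer: 400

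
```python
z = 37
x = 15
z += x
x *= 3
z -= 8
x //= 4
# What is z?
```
Trace:
  z=37
  z=37, x=15
  z=52, x=15
  z=52, x=45
  z=44, x=45
  z=44, x=11

Final answer: 44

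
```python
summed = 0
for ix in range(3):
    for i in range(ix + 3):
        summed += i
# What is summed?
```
Trace:
  summed=0
  summed=0, ix=0, i=0
  summed=1, ix=0, i=1
  summed=3, ix=0, i=2
  summed=3, ix=1, i=0
  summed=4, ix=1, i=1
  summed=6, ix=1, i=2
  summed=9, ix=1, i=3
  summed=9, ix=2, i=0
  summed=10, ix=2, i=1
  summed=12, ix=2, i=2
  summed=15, ix=2, i=3
  summed=19, ix=2, i=4

Final answer: 19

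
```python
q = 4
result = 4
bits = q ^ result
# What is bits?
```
Trace:
  q=4
  q=4, result=4
  q=4, result=4, bits=0

Final answer: 0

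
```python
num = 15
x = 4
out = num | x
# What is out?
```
Trace:
  num=15
  num=15, x=4
  num=15, x=4, out=15

Final answer: 15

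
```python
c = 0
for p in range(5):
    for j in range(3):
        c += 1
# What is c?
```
Trace:
  c=0
  c=1, p=0, j=0
  c=2, p=0, j=1
  c=3, p=0, j=2
  c=4, p=1, j=0
  c=5, p=1, j=1
  c=6, p=1, j=2
  c=7, p=2, j=0
  c=8, p=2, j=1
  c=9, p=2, j=2
  c=10, p=3, j=0
  c=11, p=3, j=1
  c=12, p=3, j=2
  c=13, p=4, j=0
  c=14, p=4, j=1
  c=15, p=4, j=2

Final answer: 15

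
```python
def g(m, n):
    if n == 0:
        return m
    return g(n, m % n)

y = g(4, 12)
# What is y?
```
Call trace:
g(m=4, n=12)
  g(m=12, n=4)
    g(m=4, n=0)
    -> return 4
  -> return 4
-> return 4

Final answer: 4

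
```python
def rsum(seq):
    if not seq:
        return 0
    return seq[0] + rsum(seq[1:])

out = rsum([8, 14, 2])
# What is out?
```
Call trace:
rsum(seq=[8, 14, 2])
  rsum(seq=[14, 2])
    rsum(seq=[2])
      rsum(seq=[])
      -> return 0
    -> return 2
  -> return 16
-> return 24

Final answer: 24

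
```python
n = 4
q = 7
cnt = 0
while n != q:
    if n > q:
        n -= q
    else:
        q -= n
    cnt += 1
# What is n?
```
Trace:
  n=4
  n=4, q=7
  n=4, q=7, cnt=0
  n=4, q=3, cnt=1
  n=1, q=3, cnt=2
  n=1, q=2, cnt=3
  n=1, q=1, cnt=4

Final answer: 1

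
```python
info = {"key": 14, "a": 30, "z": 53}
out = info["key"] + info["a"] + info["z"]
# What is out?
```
Trace:
  info={'key': 14, 'a': 30, 'z': 53}
  info={'key': 14, 'a': 30, 'z': 53}, out=97

Final answer: 97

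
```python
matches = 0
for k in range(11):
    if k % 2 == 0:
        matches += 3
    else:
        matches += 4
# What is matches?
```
Trace:
  matches=0
  matches=3, k=0
  matches=7, k=1
  matches=10, k=2
  matches=14, k=3
  matches=17, k=4
  matches=21, k=5
  matches=24, k=6
  matches=28, k=7
  matches=31, k=8
  matches=35, k=9
  matches=38, k=10

Final answer: 38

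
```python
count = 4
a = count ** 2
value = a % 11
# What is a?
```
Trace:
  count=4
  count=4, a=16
  count=4, a=16, value=5

Final answer: 16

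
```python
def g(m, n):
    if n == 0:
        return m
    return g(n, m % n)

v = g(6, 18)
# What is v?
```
Call trace:
g(m=6, n=18)
  g(m=18, n=6)
    g(m=6, n=0)
    -> return 6
  -> return 6
-> return 6

Final answer: 6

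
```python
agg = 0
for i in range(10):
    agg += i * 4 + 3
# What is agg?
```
Trace:
  agg=0
  agg=3, i=0
  agg=10, i=1
  agg=21, i=2
  agg=36, i=3
  agg=55, i=4
  agg=78, i=5
  agg=105, i=6
  agg=136, i=7
  agg=171, i=8
  agg=210, i=9

Final answer: 210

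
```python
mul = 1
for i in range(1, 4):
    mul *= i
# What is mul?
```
Trace:
  mul=1
  mul=1, i=1
  mul=2, i=2
  mul=6, i=3

Final answer: 6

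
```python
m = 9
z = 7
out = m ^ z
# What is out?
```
Trace:
  m=9
  m=9, z=7
  m=9, z=7, out=14

Final answer: 14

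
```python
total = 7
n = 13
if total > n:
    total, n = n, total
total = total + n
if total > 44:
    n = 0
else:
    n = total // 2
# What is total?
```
Trace:
  total=7
  total=7, n=13
  total=7, n=13
  total=20, n=13
  total=20, n=10

Final answer: 20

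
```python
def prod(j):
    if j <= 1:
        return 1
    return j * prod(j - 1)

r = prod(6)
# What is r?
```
Call trace:
prod(j=6)
  prod(j=5)
    prod(j=4)
      prod(j=3)
        prod(j=2)
          prod(j=1)
          -> return 1
        -> return 2
      -> return 6
    -> return 24
  -> return 120
-> return 720

Final answer: 720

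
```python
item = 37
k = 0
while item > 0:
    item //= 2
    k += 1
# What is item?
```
Trace:
  item=37
  item=37, k=0
  item=18, k=1
  item=9, k=2
  item=4, k=3
  item=2, k=4
  item=1, k=5
  item=0, k=6

Final answer: 0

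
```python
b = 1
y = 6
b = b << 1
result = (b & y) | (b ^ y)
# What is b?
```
Trace:
  b=1
  b=1, y=6
  b=2, y=6
  b=2, y=6, result=6

Final answer: 2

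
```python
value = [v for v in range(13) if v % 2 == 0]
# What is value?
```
Trace:
  v=0
  v=1
  v=2
  v=3
  v=4
  v=5
  v=6
  v=7
  v=8
  v=9
  v=10
  v=11
  v=12
  value=[0, 2, 4, 6, 8, 10, 12]

Final answer: [0, 2, 4, 6, 8, 10, 12]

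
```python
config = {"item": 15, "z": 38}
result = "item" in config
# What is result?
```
Trace:
  config={'item': 15, 'z': 38}
  config={'item': 15, 'z': 38}, result=True

Final answer: True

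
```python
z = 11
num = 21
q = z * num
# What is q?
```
Trace:
  z=11
  z=11, num=21
  z=11, num=21, q=231

Final answer: 231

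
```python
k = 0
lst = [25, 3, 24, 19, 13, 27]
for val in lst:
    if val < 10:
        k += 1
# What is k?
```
Trace:
  k=0
  k=0, val=25
  k=1, val=3
  k=1, val=24
  k=1, val=19
  k=1, val=13
  k=1, val=27

Final answer: 1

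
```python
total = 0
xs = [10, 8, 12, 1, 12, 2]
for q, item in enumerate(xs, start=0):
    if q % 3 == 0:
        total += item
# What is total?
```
Trace:
  total=0
  total=10, q=0, item=10
  total=10, q=1, item=8
  total=10, q=2, item=12
  total=11, q=3, item=1
  total=11, q=4, item=12
  total=11, q=5, item=2

Final answer: 11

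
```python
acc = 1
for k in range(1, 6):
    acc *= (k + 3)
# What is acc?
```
Trace:
  acc=1
  acc=4, k=1
  acc=20, k=2
  acc=120, k=3
  acc=840, k=4
  acc=6720, k=5

Final answer: 6720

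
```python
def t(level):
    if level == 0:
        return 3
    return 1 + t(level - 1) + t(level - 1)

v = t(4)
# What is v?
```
Call trace (a repeated sub-call is expanded the first time; later identical calls just restate its return value):
t(level=4)
  t(level=3)
    t(level=2)
      t(level=1)
        t(level=0)
        -> return 3
        t(level=0)
        -> return 3
      -> return 7
      t(level=1) -> return 7  (same call as traced above)
    -> return 15
    t(level=2) -> return 15  (same call as traced above)
  -> return 31
  t(level=3) -> return 31  (same call as traced above)
-> return 63

Final answer: 63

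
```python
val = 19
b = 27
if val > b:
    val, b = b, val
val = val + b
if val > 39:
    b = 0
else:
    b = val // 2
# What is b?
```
Trace:
  val=19
  val=19, b=27
  val=19, b=27
  val=46, b=27
  val=46, b=0

Final answer: 0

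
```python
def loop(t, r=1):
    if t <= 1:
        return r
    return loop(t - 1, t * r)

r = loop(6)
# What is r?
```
Call trace:
loop(t=6, r=1)
  loop(t=5, r=6)
    loop(t=4, r=30)
      loop(t=3, r=120)
        loop(t=2, r=360)
          loop(t=1, r=720)
          -> return 720
        -> return 720
      -> return 720
    -> return 720
  -> return 720
-> return 720

Final answer: 720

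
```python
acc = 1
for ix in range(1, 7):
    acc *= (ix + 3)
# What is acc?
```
Trace:
  acc=1
  acc=4, ix=1
  acc=20, ix=2
  acc=120, ix=3
  acc=840, ix=4
  acc=6720, ix=5
  acc=60480, ix=6

Final answer: 60480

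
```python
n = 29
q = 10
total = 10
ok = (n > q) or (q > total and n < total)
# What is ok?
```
Trace:
  n=29
  n=29, q=10
  n=29, q=10, total=10
  n=29, q=10, total=10, ok=True

Final answer: True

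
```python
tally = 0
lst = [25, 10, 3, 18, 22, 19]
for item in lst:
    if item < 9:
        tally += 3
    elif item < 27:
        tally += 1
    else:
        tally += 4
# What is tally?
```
Trace:
  tally=0
  tally=1, item=25
  tally=2, item=10
  tally=5, item=3
  tally=6, item=18
  tally=7, item=22
  tally=8, item=19

Final answer: 8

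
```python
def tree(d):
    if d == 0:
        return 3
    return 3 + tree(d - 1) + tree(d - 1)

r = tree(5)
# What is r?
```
Call trace (a repeated sub-call is expanded the first time; later identical calls just restate its return value):
tree(d=5)
  tree(d=4)
    tree(d=3)
      tree(d=2)
        tree(d=1)
          tree(d=0)
          -> return 3
          tree(d=0)
          -> return 3
        -> return 9
        tree(d=1) -> return 9  (same call as traced above)
      -> return 21
      tree(d=2) -> return 21  (same call as traced above)
    -> return 45
    tree(d=3) -> return 45  (same call as traced above)
  -> return 93
  tree(d=4) -> return 93  (same call as traced above)
-> return 189

Final answer: 189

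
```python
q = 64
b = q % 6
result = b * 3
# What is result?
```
Trace:
  q=64
  q=64, b=4
  q=64, b=4, result=12

Final answer: 12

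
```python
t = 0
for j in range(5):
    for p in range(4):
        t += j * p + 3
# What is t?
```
Trace:
  t=0
  t=3, j=0, p=0
  t=6, j=0, p=1
  t=9, j=0, p=2
  t=12, j=0, p=3
  t=15, j=1, p=0
  t=19, j=1, p=1
  t=24, j=1, p=2
  t=30, j=1, p=3
  t=33, j=2, p=0
  t=38, j=2, p=1
  t=45, j=2, p=2
  t=54, j=2, p=3
  t=57, j=3, p=0
  t=63, j=3, p=1
  t=72, j=3, p=2
  t=84, j=3, p=3
  t=87, j=4, p=0
  t=94, j=4, p=1
  t=105, j=4, p=2
  t=120, j=4, p=3

Final answer: 120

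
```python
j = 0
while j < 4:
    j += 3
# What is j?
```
Trace:
  j=0
  j=3
  j=6

Final answer: 6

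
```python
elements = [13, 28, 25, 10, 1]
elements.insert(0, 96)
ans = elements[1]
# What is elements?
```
Trace:
  elements=[13, 28, 25, 10, 1]
  elements=[96, 13, 28, 25, 10, 1]
  elements=[96, 13, 28, 25, 10, 1], ans=13

Final answer: [96, 13, 28, 25, 10, 1]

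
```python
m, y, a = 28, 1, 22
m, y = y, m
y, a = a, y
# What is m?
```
Trace:
  m=28, y=1, a=22
  m=1, y=28, a=22
  m=1, y=22, a=28

Final answer: 1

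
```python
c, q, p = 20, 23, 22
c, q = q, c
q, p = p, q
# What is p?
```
Trace:
  c=20, q=23, p=22
  c=23, q=20, p=22
  c=23, q=22, p=20

Final answer: 20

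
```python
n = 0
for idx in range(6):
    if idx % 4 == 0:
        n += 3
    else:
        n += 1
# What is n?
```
Trace:
  n=0
  n=3, idx=0
  n=4, idx=1
  n=5, idx=2
  n=6, idx=3
  n=9, idx=4
  n=10, idx=5

Final answer: 10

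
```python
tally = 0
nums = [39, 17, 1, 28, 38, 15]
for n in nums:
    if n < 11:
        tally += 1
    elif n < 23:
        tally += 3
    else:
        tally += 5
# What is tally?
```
Trace:
  tally=0
  tally=5, n=39
  tally=8, n=17
  tally=9, n=1
  tally=14, n=28
  tally=19, n=38
  tally=22, n=15

Final answer: 22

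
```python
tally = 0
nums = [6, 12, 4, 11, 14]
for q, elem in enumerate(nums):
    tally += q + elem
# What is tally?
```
Trace:
  tally=0
  tally=6, q=0, elem=6
  tally=19, q=1, elem=12
  tally=25, q=2, elem=4
  tally=39, q=3, elem=11
  tally=57, q=4, elem=14

Final answer: 57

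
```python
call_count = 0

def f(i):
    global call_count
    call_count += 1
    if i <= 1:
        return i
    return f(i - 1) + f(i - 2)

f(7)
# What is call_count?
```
Call trace (a repeated sub-call is expanded the first time; later identical calls just restate its return value):
f(i=7)
  f(i=6)
    f(i=5)
      f(i=4)
        f(i=3)
          f(i=2)
            f(i=1)
            -> return 1
            f(i=0)
            -> return 0
          -> return 1
          f(i=1)
          -> return 1
        -> return 2
        f(i=2) -> return 1  (same call as traced above)
      -> return 3
      f(i=3) -> return 2  (same call as traced above)
    -> return 5
    f(i=4) -> return 3  (same call as traced above)
  -> return 8
  f(i=5) -> return 5  (same call as traced above)
-> return 13

call_count is incremented once per call, so count the calls in each subtree. Let C(i) = number of calls made by f(i).
C(0) = C(1) = 1 (base case, no recursion); C(i) = 1 + C(i - 1) + C(i - 2) otherwise.
C(2) = 1 + C(1) + C(0) = 1 + 1 + 1 = 3
C(3) = 1 + C(2) + C(1) = 1 + 3 + 1 = 5
C(4) = 1 + C(3) + C(2) = 1 + 5 + 3 = 9
C(5) = 1 + C(4) + C(3) = 1 + 9 + 5 = 15
C(6) = 1 + C(5) + C(4) = 1 + 15 + 9 = 25
C(7) = 1 + C(6) + C(5) = 1 + 25 + 15 = 41
call_count = C(7) = 41

Final answer: 41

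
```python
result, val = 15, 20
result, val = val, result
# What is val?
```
Trace:
  result=15, val=20
  result=20, val=15

Final answer: 15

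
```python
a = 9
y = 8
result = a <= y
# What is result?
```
Trace:
  a=9
  a=9, y=8
  a=9, y=8, result=False

Final answer: False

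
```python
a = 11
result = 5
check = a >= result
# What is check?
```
Trace:
  a=11
  a=11, result=5
  a=11, result=5, check=True

Final answer: True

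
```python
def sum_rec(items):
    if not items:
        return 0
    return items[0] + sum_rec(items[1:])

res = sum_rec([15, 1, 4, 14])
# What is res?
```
Call trace:
sum_rec(items=[15, 1, 4, 14])
  sum_rec(items=[1, 4, 14])
    sum_rec(items=[4, 14])
      sum_rec(items=[14])
        sum_rec(items=[])
        -> return 0
      -> return 14
    -> return 18
  -> return 19
-> return 34

Final answer: 34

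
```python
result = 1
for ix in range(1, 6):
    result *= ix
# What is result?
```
Trace:
  result=1
  result=1, ix=1
  result=2, ix=2
  result=6, ix=3
  result=24, ix=4
  result=120, ix=5

Final answer: 120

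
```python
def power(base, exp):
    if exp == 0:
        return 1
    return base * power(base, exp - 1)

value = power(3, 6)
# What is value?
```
Call trace:
power(base=3, exp=6)
  power(base=3, exp=5)
    power(base=3, exp=4)
      power(base=3, exp=3)
        power(base=3, exp=2)
          power(base=3, exp=1)
            power(base=3, exp=0)
            -> return 1
          -> return 3
        -> return 9
      -> return 27
    -> return 81
  -> return 243
-> return 729

Final answer: 729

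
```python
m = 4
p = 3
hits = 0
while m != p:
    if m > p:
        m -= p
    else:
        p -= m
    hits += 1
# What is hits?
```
Trace:
  m=4
  m=4, p=3
  m=4, p=3, hits=0
  m=1, p=3, hits=1
  m=1, p=2, hits=2
  m=1, p=1, hits=3

Final answer: 3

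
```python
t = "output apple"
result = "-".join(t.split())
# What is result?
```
Trace:
  t='output apple'
  t='output apple', result='output-apple'

Final answer: 'output-apple'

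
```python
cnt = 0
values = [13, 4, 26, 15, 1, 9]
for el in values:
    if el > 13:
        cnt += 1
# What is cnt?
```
Trace:
  cnt=0
  cnt=0, el=13
  cnt=0, el=4
  cnt=1, el=26
  cnt=2, el=15
  cnt=2, el=1
  cnt=2, el=9

Final answer: 2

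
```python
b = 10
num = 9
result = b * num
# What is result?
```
Trace:
  b=10
  b=10, num=9
  b=10, num=9, result=90

Final answer: 90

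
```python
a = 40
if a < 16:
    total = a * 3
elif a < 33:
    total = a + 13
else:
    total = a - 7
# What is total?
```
Trace:
  a=40
  a=40, total=33

Final answer: 33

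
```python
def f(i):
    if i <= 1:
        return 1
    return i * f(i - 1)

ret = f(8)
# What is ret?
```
Call trace:
f(i=8)
  f(i=7)
    f(i=6)
      f(i=5)
        f(i=4)
          f(i=3)
            f(i=2)
              f(i=1)
              -> return 1
            -> return 2
          -> return 6
        -> return 24
      -> return 120
    -> return 720
  -> return 5040
-> return 40320

Final answer: 40320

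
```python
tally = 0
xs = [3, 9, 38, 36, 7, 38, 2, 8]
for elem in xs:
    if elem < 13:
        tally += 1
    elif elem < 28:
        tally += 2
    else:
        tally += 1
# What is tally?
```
Trace:
  tally=0
  tally=1, elem=3
  tally=2, elem=9
  tally=3, elem=38
  tally=4, elem=36
  tally=5, elem=7
  tally=6, elem=38
  tally=7, elem=2
  tally=8, elem=8

Final answer: 8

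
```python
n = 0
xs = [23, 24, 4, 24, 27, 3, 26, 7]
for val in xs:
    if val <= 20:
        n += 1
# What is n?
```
Trace:
  n=0
  n=0, val=23
  n=0, val=24
  n=1, val=4
  n=1, val=24
  n=1, val=27
  n=2, val=3
  n=2, val=26
  n=3, val=7

Final answer: 3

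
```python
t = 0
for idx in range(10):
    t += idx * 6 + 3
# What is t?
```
Trace:
  t=0
  t=3, idx=0
  t=12, idx=1
  t=27, idx=2
  t=48, idx=3
  t=75, idx=4
  t=108, idx=5
  t=147, idx=6
  t=192, idx=7
  t=243, idx=8
  t=300, idx=9

Final answer: 300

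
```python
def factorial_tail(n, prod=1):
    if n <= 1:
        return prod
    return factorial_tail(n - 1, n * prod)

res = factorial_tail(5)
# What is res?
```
Call trace:
factorial_tail(n=5, prod=1)
  factorial_tail(n=4, prod=5)
    factorial_tail(n=3, prod=20)
      factorial_tail(n=2, prod=60)
        factorial_tail(n=1, prod=120)
        -> return 120
      -> return 120
    -> return 120
  -> return 120
-> return 120

Final answer: 120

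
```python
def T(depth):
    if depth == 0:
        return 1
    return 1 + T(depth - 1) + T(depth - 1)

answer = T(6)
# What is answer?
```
Call trace (a repeated sub-call is expanded the first time; later identical calls just restate its return value):
T(depth=6)
  T(depth=5)
    T(depth=4)
      T(depth=3)
        T(depth=2)
          T(depth=1)
            T(depth=0)
            -> return 1
            T(depth=0)
            -> return 1
          -> return 3
          T(depth=1) -> return 3  (same call as traced above)
        -> return 7
        T(depth=2) -> return 7  (same call as traced above)
      -> return 15
      T(depth=3) -> return 15  (same call as traced above)
    -> return 31
    T(depth=4) -> return 31  (same call as traced above)
  -> return 63
  T(depth=5) -> return 63  (same call as traced above)
-> return 127

Final answer: 127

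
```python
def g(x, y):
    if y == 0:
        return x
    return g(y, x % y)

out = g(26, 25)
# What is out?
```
Call trace:
g(x=26, y=25)
  g(x=25, y=1)
    g(x=1, y=0)
    -> return 1
  -> return 1
-> return 1

Final answer: 1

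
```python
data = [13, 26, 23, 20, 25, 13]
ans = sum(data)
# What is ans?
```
Trace:
  data=[13, 26, 23, 20, 25, 13]
  data=[13, 26, 23, 20, 25, 13], ans=120

Final answer: 120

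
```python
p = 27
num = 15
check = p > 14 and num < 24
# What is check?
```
Trace:
  p=27
  p=27, num=15
  p=27, num=15, check=True

Final answer: True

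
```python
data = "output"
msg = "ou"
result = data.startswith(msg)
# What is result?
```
Trace:
  data='output'
  data='output', msg='ou'
  data='output', msg='ou', result=True

Final answer: True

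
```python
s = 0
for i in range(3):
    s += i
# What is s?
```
Trace:
  s=0
  s=0, i=0
  s=1, i=1
  s=3, i=2

Final answer: 3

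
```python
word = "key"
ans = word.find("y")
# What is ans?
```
Trace:
  word='key'
  word='key', ans=2

Final answer: 2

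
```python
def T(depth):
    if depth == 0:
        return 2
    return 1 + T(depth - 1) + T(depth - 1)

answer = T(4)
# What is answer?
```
Call trace (a repeated sub-call is expanded the first time; later identical calls just restate its return value):
T(depth=4)
  T(depth=3)
    T(depth=2)
      T(depth=1)
        T(depth=0)
        -> return 2
        T(depth=0)
        -> return 2
      -> return 5
      T(depth=1) -> return 5  (same call as traced above)
    -> return 11
    T(depth=2) -> return 11  (same call as traced above)
  -> return 23
  T(depth=3) -> return 23  (same call as traced above)
-> return 47

Final answer: 47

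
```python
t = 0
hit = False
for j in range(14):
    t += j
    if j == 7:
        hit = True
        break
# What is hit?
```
Trace:
  t=0
  t=0, hit=False
  t=0, hit=False, j=0
  t=1, hit=False, j=1
  t=3, hit=False, j=2
  t=6, hit=False, j=3
  t=10, hit=False, j=4
  t=15, hit=False, j=5
  t=21, hit=False, j=6
  t=28, hit=True, j=7

Final answer: True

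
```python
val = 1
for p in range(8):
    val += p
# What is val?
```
Trace:
  val=1
  val=1, p=0
  val=2, p=1
  val=4, p=2
  val=7, p=3
  val=11, p=4
  val=16, p=5
  val=22, p=6
  val=29, p=7

Final answer: 29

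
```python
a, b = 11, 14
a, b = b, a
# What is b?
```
Trace:
  a=11, b=14
  a=14, b=11

Final answer: 11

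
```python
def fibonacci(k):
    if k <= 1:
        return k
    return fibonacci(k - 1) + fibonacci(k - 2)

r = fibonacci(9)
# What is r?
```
Call trace (a repeated sub-call is expanded the first time; later identical calls just restate its return value):
fibonacci(k=9)
  fibonacci(k=8)
    fibonacci(k=7)
      fibonacci(k=6)
        fibonacci(k=5)
          fibonacci(k=4)
            fibonacci(k=3)
              fibonacci(k=2)
                fibonacci(k=1)
                -> return 1
                fibonacci(k=0)
                -> return 0
              -> return 1
              fibonacci(k=1)
              -> return 1
            -> return 2
            fibonacci(k=2) -> return 1  (same call as traced above)
          -> return 3
          fibonacci(k=3) -> return 2  (same call as traced above)
        -> return 5
        fibonacci(k=4) -> return 3  (same call as traced above)
      -> return 8
      fibonacci(k=5) -> return 5  (same call as traced above)
    -> return 13
    fibonacci(k=6) -> return 8  (same call as traced above)
  -> return 21
  fibonacci(k=7) -> return 13  (same call as traced above)
-> return 34

Final answer: 34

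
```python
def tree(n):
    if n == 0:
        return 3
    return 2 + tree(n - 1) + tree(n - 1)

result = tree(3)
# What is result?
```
Call trace (a repeated sub-call is expanded the first time; later identical calls just restate its return value):
tree(n=3)
  tree(n=2)
    tree(n=1)
      tree(n=0)
      -> return 3
      tree(n=0)
      -> return 3
    -> return 8
    tree(n=1) -> return 8  (same call as traced above)
  -> return 18
  tree(n=2) -> return 18  (same call as traced above)
-> return 38

Final answer: 38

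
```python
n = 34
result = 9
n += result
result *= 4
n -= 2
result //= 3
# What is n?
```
Trace:
  n=34
  n=34, result=9
  n=43, result=9
  n=43, result=36
  n=41, result=36
  n=41, result=12

Final answer: 41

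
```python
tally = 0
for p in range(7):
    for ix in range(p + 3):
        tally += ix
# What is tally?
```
Trace:
  tally=0
  tally=0, p=0, ix=0
  tally=1, p=0, ix=1
  tally=3, p=0, ix=2
  tally=3, p=1, ix=0
  tally=4, p=1, ix=1
  tally=6, p=1, ix=2
  tally=9, p=1, ix=3
  tally=9, p=2, ix=0
  tally=10, p=2, ix=1
  tally=12, p=2, ix=2
  tally=15, p=2, ix=3
  tally=19, p=2, ix=4
  tally=19, p=3, ix=0
  tally=20, p=3, ix=1
  tally=22, p=3, ix=2
  tally=25, p=3, ix=3
  tally=29, p=3, ix=4
  tally=34, p=3, ix=5
  tally=34, p=4, ix=0
  tally=35, p=4, ix=1
  tally=37, p=4, ix=2
  tally=40, p=4, ix=3
  tally=44, p=4, ix=4
  tally=49, p=4, ix=5
  tally=55, p=4, ix=6
  tally=55, p=5, ix=0
  tally=56, p=5, ix=1
  tally=58, p=5, ix=2
  tally=61, p=5, ix=3
  tally=65, p=5, ix=4
  tally=70, p=5, ix=5
  tally=76, p=5, ix=6
  tally=83, p=5, ix=7
  tally=83, p=6, ix=0
  tally=84, p=6, ix=1
  tally=86, p=6, ix=2
  tally=89, p=6, ix=3
  tally=93, p=6, ix=4
  tally=98, p=6, ix=5
  tally=104, p=6, ix=6
  tally=111, p=6, ix=7
  tally=119, p=6, ix=8

Final answer: 119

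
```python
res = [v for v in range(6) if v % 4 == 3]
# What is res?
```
Trace:
  v=0
  v=1
  v=2
  v=3
  v=4
  v=5
  res=[3]

Final answer: [3]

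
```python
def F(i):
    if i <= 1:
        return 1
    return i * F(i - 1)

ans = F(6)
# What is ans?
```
Call trace:
F(i=6)
  F(i=5)
    F(i=4)
      F(i=3)
        F(i=2)
          F(i=1)
          -> return 1
        -> return 2
      -> return 6
    -> return 24
  -> return 120
-> return 720

Final answer: 720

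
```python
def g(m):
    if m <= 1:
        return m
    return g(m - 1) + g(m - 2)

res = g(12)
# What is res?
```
Call trace (a repeated sub-call is expanded the first time; later identical calls just restate its return value):
g(m=12)
  g(m=11)
    g(m=10)
      g(m=9)
        g(m=8)
          g(m=7)
            g(m=6)
              g(m=5)
                g(m=4)
                  g(m=3)
                    g(m=2)
                      g(m=1)
                      -> return 1
                      g(m=0)
                      -> return 0
                    -> return 1
                    g(m=1)
                    -> return 1
                  -> return 2
                  g(m=2) -> return 1  (same call as traced above)
                -> return 3
                g(m=3) -> return 2  (same call as traced above)
              -> return 5
              g(m=4) -> return 3  (same call as traced above)
            -> return 8
            g(m=5) -> return 5  (same call as traced above)
          -> return 13
          g(m=6) -> return 8  (same call as traced above)
        -> return 21
        g(m=7) -> return 13  (same call as traced above)
      -> return 34
      g(m=8) -> return 21  (same call as traced above)
    -> return 55
    g(m=9) -> return 34  (same call as traced above)
  -> return 89
  g(m=10) -> return 55  (same call as traced above)
-> return 144

Final answer: 144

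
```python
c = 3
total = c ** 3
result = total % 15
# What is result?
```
Trace:
  c=3
  c=3, total=27
  c=3, total=27, result=12

Final answer: 12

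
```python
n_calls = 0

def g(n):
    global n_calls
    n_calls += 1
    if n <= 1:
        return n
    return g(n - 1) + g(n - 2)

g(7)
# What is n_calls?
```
Call trace (a repeated sub-call is expanded the first time; later identical calls just restate its return value):
g(n=7)
  g(n=6)
    g(n=5)
      g(n=4)
        g(n=3)
          g(n=2)
            g(n=1)
            -> return 1
            g(n=0)
            -> return 0
          -> return 1
          g(n=1)
          -> return 1
        -> return 2
        g(n=2) -> return 1  (same call as traced above)
      -> return 3
      g(n=3) -> return 2  (same call as traced above)
    -> return 5
    g(n=4) -> return 3  (same call as traced above)
  -> return 8
  g(n=5) -> return 5  (same call as traced above)
-> return 13

n_calls is incremented once per call, so count the calls in each subtree. Let C(n) = number of calls made by g(n).
C(0) = C(1) = 1 (base case, no recursion); C(n) = 1 + C(n - 1) + C(n - 2) otherwise.
C(2) = 1 + C(1) + C(0) = 1 + 1 + 1 = 3
C(3) = 1 + C(2) + C(1) = 1 + 3 + 1 = 5
C(4) = 1 + C(3) + C(2) = 1 + 5 + 3 = 9
C(5) = 1 + C(4) + C(3) = 1 + 9 + 5 = 15
C(6) = 1 + C(5) + C(4) = 1 + 15 + 9 = 25
C(7) = 1 + C(6) + C(5) = 1 + 25 + 15 = 41
n_calls = C(7) = 41

Final answer: 41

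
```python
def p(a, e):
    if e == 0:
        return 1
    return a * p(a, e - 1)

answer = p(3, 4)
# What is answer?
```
Call trace:
p(a=3, e=4)
  p(a=3, e=3)
    p(a=3, e=2)
      p(a=3, e=1)
        p(a=3, e=0)
        -> return 1
      -> return 3
    -> return 9
  -> return 27
-> return 81

Final answer: 81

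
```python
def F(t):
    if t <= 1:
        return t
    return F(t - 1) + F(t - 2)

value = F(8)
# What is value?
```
Call trace (a repeated sub-call is expanded the first time; later identical calls just restate its return value):
F(t=8)
  F(t=7)
    F(t=6)
      F(t=5)
        F(t=4)
          F(t=3)
            F(t=2)
              F(t=1)
              -> return 1
              F(t=0)
              -> return 0
            -> return 1
            F(t=1)
            -> return 1
          -> return 2
          F(t=2) -> return 1  (same call as traced above)
        -> return 3
        F(t=3) -> return 2  (same call as traced above)
      -> return 5
      F(t=4) -> return 3  (same call as traced above)
    -> return 8
    F(t=5) -> return 5  (same call as traced above)
  -> return 13
  F(t=6) -> return 8  (same call as traced above)
-> return 21

Final answer: 21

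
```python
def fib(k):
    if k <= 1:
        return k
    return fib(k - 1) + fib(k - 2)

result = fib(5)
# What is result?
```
Call trace (a repeated sub-call is expanded the first time; later identical calls just restate its return value):
fib(k=5)
  fib(k=4)
    fib(k=3)
      fib(k=2)
        fib(k=1)
        -> return 1
        fib(k=0)
        -> return 0
      -> return 1
      fib(k=1)
      -> return 1
    -> return 2
    fib(k=2) -> return 1  (same call as traced above)
  -> return 3
  fib(k=3) -> return 2  (same call as traced above)
-> return 5

Final answer: 5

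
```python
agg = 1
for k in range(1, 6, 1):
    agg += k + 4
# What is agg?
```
Trace:
  agg=1
  agg=6, k=1
  agg=12, k=2
  agg=19, k=3
  agg=27, k=4
  agg=36, k=5

Final answer: 36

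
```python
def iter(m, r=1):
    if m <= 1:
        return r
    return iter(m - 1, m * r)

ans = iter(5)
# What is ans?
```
Call trace:
iter(m=5, r=1)
  iter(m=4, r=5)
    iter(m=3, r=20)
      iter(m=2, r=60)
        iter(m=1, r=120)
        -> return 120
      -> return 120
    -> return 120
  -> return 120
-> return 120

Final answer: 120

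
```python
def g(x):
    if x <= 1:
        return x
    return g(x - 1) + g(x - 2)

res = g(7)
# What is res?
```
Call trace (a repeated sub-call is expanded the first time; later identical calls just restate its return value):
g(x=7)
  g(x=6)
    g(x=5)
      g(x=4)
        g(x=3)
          g(x=2)
            g(x=1)
            -> return 1
            g(x=0)
            -> return 0
          -> return 1
          g(x=1)
          -> return 1
        -> return 2
        g(x=2) -> return 1  (same call as traced above)
      -> return 3
      g(x=3) -> return 2  (same call as traced above)
    -> return 5
    g(x=4) -> return 3  (same call as traced above)
  -> return 8
  g(x=5) -> return 5  (same call as traced above)
-> return 13

Final answer: 13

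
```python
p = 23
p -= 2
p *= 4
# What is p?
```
Trace:
  p=23
  p=21
  p=84

Final answer: 84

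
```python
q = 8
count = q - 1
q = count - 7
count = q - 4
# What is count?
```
Trace:
  q=8
  q=8, count=7
  q=0, count=7
  q=0, count=-4

Final answer: -4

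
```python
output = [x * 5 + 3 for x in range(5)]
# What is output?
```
Trace:
  x=0
  x=1
  x=2
  x=3
  x=4
  output=[3, 8, 13, 18, 23]

Final answer: [3, 8, 13, 18, 23]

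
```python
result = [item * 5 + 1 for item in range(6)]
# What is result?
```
Trace:
  item=0
  item=1
  item=2
  item=3
  item=4
  item=5
  result=[1, 6, 11, 16, 21, 26]

Final answer: [1, 6, 11, 16, 21, 26]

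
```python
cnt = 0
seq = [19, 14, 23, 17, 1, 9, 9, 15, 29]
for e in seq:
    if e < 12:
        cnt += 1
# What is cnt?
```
Trace:
  cnt=0
  cnt=0, e=19
  cnt=0, e=14
  cnt=0, e=23
  cnt=0, e=17
  cnt=1, e=1
  cnt=2, e=9
  cnt=3, e=9
  cnt=3, e=15
  cnt=3, e=29

Final answer: 3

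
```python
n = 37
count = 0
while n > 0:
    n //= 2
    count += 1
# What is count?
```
Trace:
  n=37
  n=37, count=0
  n=18, count=1
  n=9, count=2
  n=4, count=3
  n=2, count=4
  n=1, count=5
  n=0, count=6

Final answer: 6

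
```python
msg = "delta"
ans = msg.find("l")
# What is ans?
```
Trace:
  msg='delta'
  msg='delta', ans=2

Final answer: 2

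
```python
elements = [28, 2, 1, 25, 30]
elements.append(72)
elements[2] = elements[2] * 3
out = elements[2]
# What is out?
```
Trace:
  elements=[28, 2, 1, 25, 30]
  elements=[28, 2, 1, 25, 30, 72]
  elements=[28, 2, 3, 25, 30, 72]
  elements=[28, 2, 3, 25, 30, 72], out=3

Final answer: 3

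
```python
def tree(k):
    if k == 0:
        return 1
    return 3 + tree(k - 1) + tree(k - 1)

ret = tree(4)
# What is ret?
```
Call trace (a repeated sub-call is expanded the first time; later identical calls just restate its return value):
tree(k=4)
  tree(k=3)
    tree(k=2)
      tree(k=1)
        tree(k=0)
        -> return 1
        tree(k=0)
        -> return 1
      -> return 5
      tree(k=1) -> return 5  (same call as traced above)
    -> return 13
    tree(k=2) -> return 13  (same call as traced above)
  -> return 29
  tree(k=3) -> return 29  (same call as traced above)
-> return 61

Final answer: 61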